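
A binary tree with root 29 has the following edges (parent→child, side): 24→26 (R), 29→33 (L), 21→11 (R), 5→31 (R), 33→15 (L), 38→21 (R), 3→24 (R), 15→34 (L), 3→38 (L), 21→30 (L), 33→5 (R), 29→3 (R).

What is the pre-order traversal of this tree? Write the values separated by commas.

29, 33, 15, 34, 5, 31, 3, 38, 21, 30, 11, 24, 26

Pre-order visits the node, then its left subtree, then its right subtree.
Visit 29.
At 29: go left to 33.
  Visit 33.
  At 33: go left to 15.
    Visit 15.
    At 15: go left to 34.
      34 is a leaf — visit 34.
    At 15: no right child.
  At 33: go right to 5.
    Visit 5.
    At 5: no left child.
    At 5: go right to 31.
      31 is a leaf — visit 31.
At 29: go right to 3.
  Visit 3.
  At 3: go left to 38.
    Visit 38.
    At 38: no left child.
    At 38: go right to 21.
      Visit 21.
      At 21: go left to 30.
        30 is a leaf — visit 30.
      At 21: go right to 11.
        11 is a leaf — visit 11.
  At 3: go right to 24.
    Visit 24.
    At 24: no left child.
    At 24: go right to 26.
      26 is a leaf — visit 26.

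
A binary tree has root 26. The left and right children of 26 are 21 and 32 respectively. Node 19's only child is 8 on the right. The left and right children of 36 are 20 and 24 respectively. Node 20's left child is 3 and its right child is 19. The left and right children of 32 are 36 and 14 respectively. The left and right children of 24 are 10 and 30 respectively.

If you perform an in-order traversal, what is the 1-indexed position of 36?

7

In-order visits the left subtree, then the node, then the right subtree.
At 26: go left to 21.
  21 is a leaf — visit 21.
Visit 26.
At 26: go right to 32.
  At 32: go left to 36.
    At 36: go left to 20.
      At 20: go left to 3.
        3 is a leaf — visit 3.
      Visit 20.
      At 20: go right to 19.
        At 19: no left child.
        Visit 19.
        At 19: go right to 8.
          8 is a leaf — visit 8.
    Visit 36.
    At 36: go right to 24.
      At 24: go left to 10.
        10 is a leaf — visit 10.
      Visit 24.
      At 24: go right to 30.
        30 is a leaf — visit 30.
  Visit 32.
  At 32: go right to 14.
    14 is a leaf — visit 14.
Full in-order sequence: 21, 26, 3, 20, 19, 8, 36, 10, 24, 30, 32, 14.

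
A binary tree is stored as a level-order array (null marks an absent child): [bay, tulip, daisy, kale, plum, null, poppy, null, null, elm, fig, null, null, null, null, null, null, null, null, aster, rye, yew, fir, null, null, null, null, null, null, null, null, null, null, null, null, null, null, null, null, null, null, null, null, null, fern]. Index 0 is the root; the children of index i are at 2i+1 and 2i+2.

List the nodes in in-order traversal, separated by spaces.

In-order visits the left subtree, then the node, then the right subtree.
At bay: go left to tulip.
  At tulip: go left to kale.
    kale is a leaf — visit kale.
  Visit tulip.
  At tulip: go right to plum.
    At plum: go left to elm.
      At elm: go left to aster.
        aster is a leaf — visit aster.
      Visit elm.
      At elm: go right to rye.
        rye is a leaf — visit rye.
    Visit plum.
    At plum: go right to fig.
      At fig: go left to yew.
        At yew: no left child.
        Visit yew.
        At yew: go right to fern.
          fern is a leaf — visit fern.
      Visit fig.
      At fig: go right to fir.
        fir is a leaf — visit fir.
Visit bay.
At bay: go right to daisy.
  At daisy: no left child.
  Visit daisy.
  At daisy: go right to poppy.
    poppy is a leaf — visit poppy.

kale tulip aster elm rye plum yew fern fig fir bay daisy poppy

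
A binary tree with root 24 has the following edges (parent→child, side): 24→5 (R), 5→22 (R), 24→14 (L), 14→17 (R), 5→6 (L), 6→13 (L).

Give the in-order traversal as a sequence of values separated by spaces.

In-order visits the left subtree, then the node, then the right subtree.
At 24: go left to 14.
  At 14: no left child.
  Visit 14.
  At 14: go right to 17.
    17 is a leaf — visit 17.
Visit 24.
At 24: go right to 5.
  At 5: go left to 6.
    At 6: go left to 13.
      13 is a leaf — visit 13.
    Visit 6.
    At 6: no right child.
  Visit 5.
  At 5: go right to 22.
    22 is a leaf — visit 22.

14 17 24 13 6 5 22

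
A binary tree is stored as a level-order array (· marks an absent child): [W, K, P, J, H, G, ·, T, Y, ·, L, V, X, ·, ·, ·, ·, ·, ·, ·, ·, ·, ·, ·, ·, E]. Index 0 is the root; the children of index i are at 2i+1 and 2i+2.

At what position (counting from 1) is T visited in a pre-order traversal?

Pre-order visits the node, then its left subtree, then its right subtree.
Visit W.
At W: go left to K.
  Visit K.
  At K: go left to J.
    Visit J.
    At J: go left to T.
      T is a leaf — visit T.
    At J: go right to Y.
      Y is a leaf — visit Y.
  At K: go right to H.
    Visit H.
    At H: no left child.
    At H: go right to L.
      L is a leaf — visit L.
At W: go right to P.
  Visit P.
  At P: go left to G.
    Visit G.
    At G: go left to V.
      V is a leaf — visit V.
    At G: go right to X.
      Visit X.
      At X: go left to E.
        E is a leaf — visit E.
      At X: no right child.
  At P: no right child.
Full pre-order sequence: W, K, J, T, Y, H, L, P, G, V, X, E.

4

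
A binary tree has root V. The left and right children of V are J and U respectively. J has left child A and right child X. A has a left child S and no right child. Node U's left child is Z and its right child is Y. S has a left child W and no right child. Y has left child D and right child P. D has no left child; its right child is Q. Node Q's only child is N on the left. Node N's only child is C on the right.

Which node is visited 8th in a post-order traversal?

Post-order visits the left subtree, then the right subtree, then the node.
At V: go left to J.
  At J: go left to A.
    At A: go left to S.
      At S: go left to W.
        W is a leaf — visit W.
      At S: no right child.
      Visit S.
    At A: no right child.
    Visit A.
  At J: go right to X.
    X is a leaf — visit X.
  Visit J.
At V: go right to U.
  At U: go left to Z.
    Z is a leaf — visit Z.
  At U: go right to Y.
    At Y: go left to D.
      At D: no left child.
      At D: go right to Q.
        At Q: go left to N.
          At N: no left child.
          At N: go right to C.
            C is a leaf — visit C.
          Visit N.
        At Q: no right child.
        Visit Q.
      Visit D.
    At Y: go right to P.
      P is a leaf — visit P.
    Visit Y.
  Visit U.
Visit V.
Full post-order sequence: W, S, A, X, J, Z, C, N, Q, D, P, Y, U, V.

N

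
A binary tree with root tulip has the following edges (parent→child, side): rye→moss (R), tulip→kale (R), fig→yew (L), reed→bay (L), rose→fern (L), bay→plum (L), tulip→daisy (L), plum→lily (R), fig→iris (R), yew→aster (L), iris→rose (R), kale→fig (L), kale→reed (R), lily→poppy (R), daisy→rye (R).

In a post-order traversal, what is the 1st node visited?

Post-order visits the left subtree, then the right subtree, then the node.
At tulip: go left to daisy.
  At daisy: no left child.
  At daisy: go right to rye.
    At rye: no left child.
    At rye: go right to moss.
      moss is a leaf — visit moss.
    Visit rye.
  Visit daisy.
At tulip: go right to kale.
  At kale: go left to fig.
    At fig: go left to yew.
      At yew: go left to aster.
        aster is a leaf — visit aster.
      At yew: no right child.
      Visit yew.
    At fig: go right to iris.
      At iris: no left child.
      At iris: go right to rose.
        At rose: go left to fern.
          fern is a leaf — visit fern.
        At rose: no right child.
        Visit rose.
      Visit iris.
    Visit fig.
  At kale: go right to reed.
    At reed: go left to bay.
      At bay: go left to plum.
        At plum: no left child.
        At plum: go right to lily.
          At lily: no left child.
          At lily: go right to poppy.
            poppy is a leaf — visit poppy.
          Visit lily.
        Visit plum.
      At bay: no right child.
      Visit bay.
    At reed: no right child.
    Visit reed.
  Visit kale.
Visit tulip.
Full post-order sequence: moss, rye, daisy, aster, yew, fern, rose, iris, fig, poppy, lily, plum, bay, reed, kale, tulip.

moss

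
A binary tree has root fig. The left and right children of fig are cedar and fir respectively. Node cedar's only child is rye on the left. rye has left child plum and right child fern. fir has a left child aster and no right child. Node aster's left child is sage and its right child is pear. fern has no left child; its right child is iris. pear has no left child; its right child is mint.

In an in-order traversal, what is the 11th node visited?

In-order visits the left subtree, then the node, then the right subtree.
At fig: go left to cedar.
  At cedar: go left to rye.
    At rye: go left to plum.
      plum is a leaf — visit plum.
    Visit rye.
    At rye: go right to fern.
      At fern: no left child.
      Visit fern.
      At fern: go right to iris.
        iris is a leaf — visit iris.
  Visit cedar.
  At cedar: no right child.
Visit fig.
At fig: go right to fir.
  At fir: go left to aster.
    At aster: go left to sage.
      sage is a leaf — visit sage.
    Visit aster.
    At aster: go right to pear.
      At pear: no left child.
      Visit pear.
      At pear: go right to mint.
        mint is a leaf — visit mint.
  Visit fir.
  At fir: no right child.
Full in-order sequence: plum, rye, fern, iris, cedar, fig, sage, aster, pear, mint, fir.

fir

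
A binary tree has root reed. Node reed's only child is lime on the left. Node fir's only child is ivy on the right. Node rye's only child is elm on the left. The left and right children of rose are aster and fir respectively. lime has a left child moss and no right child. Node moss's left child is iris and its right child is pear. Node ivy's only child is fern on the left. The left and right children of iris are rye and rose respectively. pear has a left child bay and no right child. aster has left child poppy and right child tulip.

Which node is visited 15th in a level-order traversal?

Level-order visits nodes level by level from the root, left to right within each level.
Level 0: reed
Level 1: lime
Level 2: moss
Level 3: iris, pear
Level 4: rye, rose, bay
Level 5: elm, aster, fir
Level 6: poppy, tulip, ivy
Level 7: fern
Full level-order sequence: reed, lime, moss, iris, pear, rye, rose, bay, elm, aster, fir, poppy, tulip, ivy, fern.

fern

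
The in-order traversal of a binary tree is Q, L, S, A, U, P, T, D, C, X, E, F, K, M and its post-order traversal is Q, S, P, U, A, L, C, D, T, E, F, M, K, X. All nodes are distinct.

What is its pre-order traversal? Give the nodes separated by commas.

X, T, L, Q, A, S, U, P, D, C, K, F, E, M

The last element of post-order is the root; it splits in-order into left and right subtrees.
Root X: left subtree has 9 nodes {Q, L, S, A, U, P, T, D, C}, right has 4 {E, F, K, M}.
  Root T: left subtree has 6 nodes {Q, L, S, A, U, P}, right has 2 {D, C}.
    Root L: left subtree has 1 node {Q}, right has 4 {S, A, U, P}.
      Root A: left subtree has 1 node {S}, right has 2 {U, P}.
        Root U: left subtree has 0 nodes { }, right has 1 {P}.
    Root D: left subtree has 0 nodes { }, right has 1 {C}.
  Root K: left subtree has 2 nodes {E, F}, right has 1 {M}.
    Root F: left subtree has 1 node {E}, right has 0 { }.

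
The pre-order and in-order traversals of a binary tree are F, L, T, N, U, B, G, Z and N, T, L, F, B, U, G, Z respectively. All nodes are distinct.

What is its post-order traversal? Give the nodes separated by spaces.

The first element of pre-order is the root; it splits in-order into left and right subtrees.
Root F: left subtree has 3 nodes {N, T, L}, right has 4 {B, U, G, Z}.
  Root L: left subtree has 2 nodes {N, T}, right has 0 { }.
    Root T: left subtree has 1 node {N}, right has 0 { }.
  Root U: left subtree has 1 node {B}, right has 2 {G, Z}.
    Root G: left subtree has 0 nodes { }, right has 1 {Z}.

N T L B Z G U F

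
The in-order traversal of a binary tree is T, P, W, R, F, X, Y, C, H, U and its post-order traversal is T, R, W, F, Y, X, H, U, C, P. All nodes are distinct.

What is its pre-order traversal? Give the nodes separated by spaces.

P T C X F W R Y U H

The last element of post-order is the root; it splits in-order into left and right subtrees.
Root P: left subtree has 1 node {T}, right has 8 {W, R, F, X, Y, C, H, U}.
  Root C: left subtree has 5 nodes {W, R, F, X, Y}, right has 2 {H, U}.
    Root X: left subtree has 3 nodes {W, R, F}, right has 1 {Y}.
      Root F: left subtree has 2 nodes {W, R}, right has 0 { }.
        Root W: left subtree has 0 nodes { }, right has 1 {R}.
    Root U: left subtree has 1 node {H}, right has 0 { }.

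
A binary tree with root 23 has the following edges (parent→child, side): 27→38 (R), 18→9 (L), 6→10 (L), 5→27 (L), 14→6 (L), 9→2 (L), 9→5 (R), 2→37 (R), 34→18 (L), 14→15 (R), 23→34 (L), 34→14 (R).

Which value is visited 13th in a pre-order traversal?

Pre-order visits the node, then its left subtree, then its right subtree.
Visit 23.
At 23: go left to 34.
  Visit 34.
  At 34: go left to 18.
    Visit 18.
    At 18: go left to 9.
      Visit 9.
      At 9: go left to 2.
        Visit 2.
        At 2: no left child.
        At 2: go right to 37.
          37 is a leaf — visit 37.
      At 9: go right to 5.
        Visit 5.
        At 5: go left to 27.
          Visit 27.
          At 27: no left child.
          At 27: go right to 38.
            38 is a leaf — visit 38.
        At 5: no right child.
    At 18: no right child.
  At 34: go right to 14.
    Visit 14.
    At 14: go left to 6.
      Visit 6.
      At 6: go left to 10.
        10 is a leaf — visit 10.
      At 6: no right child.
    At 14: go right to 15.
      15 is a leaf — visit 15.
At 23: no right child.
Full pre-order sequence: 23, 34, 18, 9, 2, 37, 5, 27, 38, 14, 6, 10, 15.

15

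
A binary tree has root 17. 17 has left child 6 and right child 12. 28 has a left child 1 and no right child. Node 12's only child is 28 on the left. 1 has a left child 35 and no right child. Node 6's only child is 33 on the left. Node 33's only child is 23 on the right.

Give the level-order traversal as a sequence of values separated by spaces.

17 6 12 33 28 23 1 35

Level-order visits nodes level by level from the root, left to right within each level.
Level 0: 17
Level 1: 6, 12
Level 2: 33, 28
Level 3: 23, 1
Level 4: 35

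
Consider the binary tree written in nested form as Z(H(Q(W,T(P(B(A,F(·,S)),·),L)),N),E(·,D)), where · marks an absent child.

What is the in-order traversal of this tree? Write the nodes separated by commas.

In-order visits the left subtree, then the node, then the right subtree.
At Z: go left to H.
  At H: go left to Q.
    At Q: go left to W.
      W is a leaf — visit W.
    Visit Q.
    At Q: go right to T.
      At T: go left to P.
        At P: go left to B.
          At B: go left to A.
            A is a leaf — visit A.
          Visit B.
          At B: go right to F.
            At F: no left child.
            Visit F.
            At F: go right to S.
              S is a leaf — visit S.
        Visit P.
        At P: no right child.
      Visit T.
      At T: go right to L.
        L is a leaf — visit L.
  Visit H.
  At H: go right to N.
    N is a leaf — visit N.
Visit Z.
At Z: go right to E.
  At E: no left child.
  Visit E.
  At E: go right to D.
    D is a leaf — visit D.

W, Q, A, B, F, S, P, T, L, H, N, Z, E, D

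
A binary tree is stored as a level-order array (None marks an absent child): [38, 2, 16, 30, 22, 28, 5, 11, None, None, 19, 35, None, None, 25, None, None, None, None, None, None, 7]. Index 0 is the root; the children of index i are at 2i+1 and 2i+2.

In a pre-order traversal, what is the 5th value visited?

Pre-order visits the node, then its left subtree, then its right subtree.
Visit 38.
At 38: go left to 2.
  Visit 2.
  At 2: go left to 30.
    Visit 30.
    At 30: go left to 11.
      11 is a leaf — visit 11.
    At 30: no right child.
  At 2: go right to 22.
    Visit 22.
    At 22: no left child.
    At 22: go right to 19.
      Visit 19.
      At 19: go left to 7.
        7 is a leaf — visit 7.
      At 19: no right child.
At 38: go right to 16.
  Visit 16.
  At 16: go left to 28.
    Visit 28.
    At 28: go left to 35.
      35 is a leaf — visit 35.
    At 28: no right child.
  At 16: go right to 5.
    Visit 5.
    At 5: no left child.
    At 5: go right to 25.
      25 is a leaf — visit 25.
Full pre-order sequence: 38, 2, 30, 11, 22, 19, 7, 16, 28, 35, 5, 25.

22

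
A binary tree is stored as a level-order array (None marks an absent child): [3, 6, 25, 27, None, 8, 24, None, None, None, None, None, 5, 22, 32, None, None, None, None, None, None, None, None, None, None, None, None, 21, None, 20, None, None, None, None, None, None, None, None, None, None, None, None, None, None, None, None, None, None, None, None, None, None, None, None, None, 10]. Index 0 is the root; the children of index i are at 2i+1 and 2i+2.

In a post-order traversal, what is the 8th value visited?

Post-order visits the left subtree, then the right subtree, then the node.
At 3: go left to 6.
  At 6: go left to 27.
    27 is a leaf — visit 27.
  At 6: no right child.
  Visit 6.
At 3: go right to 25.
  At 25: go left to 8.
    At 8: no left child.
    At 8: go right to 5.
      5 is a leaf — visit 5.
    Visit 8.
  At 25: go right to 24.
    At 24: go left to 22.
      At 22: go left to 21.
        At 21: go left to 10.
          10 is a leaf — visit 10.
        At 21: no right child.
        Visit 21.
      At 22: no right child.
      Visit 22.
    At 24: go right to 32.
      At 32: go left to 20.
        20 is a leaf — visit 20.
      At 32: no right child.
      Visit 32.
    Visit 24.
  Visit 25.
Visit 3.
Full post-order sequence: 27, 6, 5, 8, 10, 21, 22, 20, 32, 24, 25, 3.

20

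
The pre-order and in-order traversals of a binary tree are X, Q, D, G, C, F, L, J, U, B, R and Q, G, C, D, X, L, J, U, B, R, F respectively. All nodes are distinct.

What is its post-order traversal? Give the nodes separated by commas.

The first element of pre-order is the root; it splits in-order into left and right subtrees.
Root X: left subtree has 4 nodes {Q, G, C, D}, right has 6 {L, J, U, B, R, F}.
  Root Q: left subtree has 0 nodes { }, right has 3 {G, C, D}.
    Root D: left subtree has 2 nodes {G, C}, right has 0 { }.
      Root G: left subtree has 0 nodes { }, right has 1 {C}.
  Root F: left subtree has 5 nodes {L, J, U, B, R}, right has 0 { }.
    Root L: left subtree has 0 nodes { }, right has 4 {J, U, B, R}.
      Root J: left subtree has 0 nodes { }, right has 3 {U, B, R}.
        Root U: left subtree has 0 nodes { }, right has 2 {B, R}.
          Root B: left subtree has 0 nodes { }, right has 1 {R}.

C, G, D, Q, R, B, U, J, L, F, X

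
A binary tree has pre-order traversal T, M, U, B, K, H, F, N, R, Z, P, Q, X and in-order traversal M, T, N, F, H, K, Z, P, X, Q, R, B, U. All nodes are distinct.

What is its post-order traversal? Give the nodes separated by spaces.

The first element of pre-order is the root; it splits in-order into left and right subtrees.
Root T: left subtree has 1 node {M}, right has 11 {N, F, H, K, Z, P, X, Q, R, B, U}.
  Root U: left subtree has 10 nodes {N, F, H, K, Z, P, X, Q, R, B}, right has 0 { }.
    Root B: left subtree has 9 nodes {N, F, H, K, Z, P, X, Q, R}, right has 0 { }.
      Root K: left subtree has 3 nodes {N, F, H}, right has 5 {Z, P, X, Q, R}.
        Root H: left subtree has 2 nodes {N, F}, right has 0 { }.
          Root F: left subtree has 1 node {N}, right has 0 { }.
        Root R: left subtree has 4 nodes {Z, P, X, Q}, right has 0 { }.
          Root Z: left subtree has 0 nodes { }, right has 3 {P, X, Q}.
            Root P: left subtree has 0 nodes { }, right has 2 {X, Q}.
              Root Q: left subtree has 1 node {X}, right has 0 { }.

M N F H X Q P Z R K B U T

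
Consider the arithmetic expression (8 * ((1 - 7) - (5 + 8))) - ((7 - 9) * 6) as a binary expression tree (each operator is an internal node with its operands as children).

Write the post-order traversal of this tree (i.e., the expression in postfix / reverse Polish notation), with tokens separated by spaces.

Post-order on an expression tree gives postfix notation: for each operator, emit left operand, right operand, then the operator.

8 1 7 - 5 8 + - * 7 9 - 6 * -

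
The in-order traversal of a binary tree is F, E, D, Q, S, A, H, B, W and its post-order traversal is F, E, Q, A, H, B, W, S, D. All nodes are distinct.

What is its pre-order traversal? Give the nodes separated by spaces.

D E F S Q W B H A

The last element of post-order is the root; it splits in-order into left and right subtrees.
Root D: left subtree has 2 nodes {F, E}, right has 6 {Q, S, A, H, B, W}.
  Root E: left subtree has 1 node {F}, right has 0 { }.
  Root S: left subtree has 1 node {Q}, right has 4 {A, H, B, W}.
    Root W: left subtree has 3 nodes {A, H, B}, right has 0 { }.
      Root B: left subtree has 2 nodes {A, H}, right has 0 { }.
        Root H: left subtree has 1 node {A}, right has 0 { }.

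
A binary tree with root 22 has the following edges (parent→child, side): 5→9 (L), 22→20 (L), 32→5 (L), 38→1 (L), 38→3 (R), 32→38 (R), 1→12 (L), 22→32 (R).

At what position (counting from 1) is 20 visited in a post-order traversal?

1

Post-order visits the left subtree, then the right subtree, then the node.
At 22: go left to 20.
  20 is a leaf — visit 20.
At 22: go right to 32.
  At 32: go left to 5.
    At 5: go left to 9.
      9 is a leaf — visit 9.
    At 5: no right child.
    Visit 5.
  At 32: go right to 38.
    At 38: go left to 1.
      At 1: go left to 12.
        12 is a leaf — visit 12.
      At 1: no right child.
      Visit 1.
    At 38: go right to 3.
      3 is a leaf — visit 3.
    Visit 38.
  Visit 32.
Visit 22.
Full post-order sequence: 20, 9, 5, 12, 1, 3, 38, 32, 22.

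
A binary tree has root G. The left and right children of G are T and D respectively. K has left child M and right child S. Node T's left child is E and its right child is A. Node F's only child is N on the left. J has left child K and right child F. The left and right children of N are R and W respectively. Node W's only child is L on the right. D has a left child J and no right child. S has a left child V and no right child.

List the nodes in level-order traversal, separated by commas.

Level-order visits nodes level by level from the root, left to right within each level.
Level 0: G
Level 1: T, D
Level 2: E, A, J
Level 3: K, F
Level 4: M, S, N
Level 5: V, R, W
Level 6: L

G, T, D, E, A, J, K, F, M, S, N, V, R, W, L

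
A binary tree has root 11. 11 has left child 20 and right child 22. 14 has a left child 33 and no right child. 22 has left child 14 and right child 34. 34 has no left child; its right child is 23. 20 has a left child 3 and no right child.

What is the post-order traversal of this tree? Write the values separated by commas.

Post-order visits the left subtree, then the right subtree, then the node.
At 11: go left to 20.
  At 20: go left to 3.
    3 is a leaf — visit 3.
  At 20: no right child.
  Visit 20.
At 11: go right to 22.
  At 22: go left to 14.
    At 14: go left to 33.
      33 is a leaf — visit 33.
    At 14: no right child.
    Visit 14.
  At 22: go right to 34.
    At 34: no left child.
    At 34: go right to 23.
      23 is a leaf — visit 23.
    Visit 34.
  Visit 22.
Visit 11.

3, 20, 33, 14, 23, 34, 22, 11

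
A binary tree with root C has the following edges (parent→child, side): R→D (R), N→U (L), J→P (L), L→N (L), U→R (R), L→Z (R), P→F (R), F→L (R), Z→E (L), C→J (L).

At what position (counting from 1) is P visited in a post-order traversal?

9

Post-order visits the left subtree, then the right subtree, then the node.
At C: go left to J.
  At J: go left to P.
    At P: no left child.
    At P: go right to F.
      At F: no left child.
      At F: go right to L.
        At L: go left to N.
          At N: go left to U.
            At U: no left child.
            At U: go right to R.
              At R: no left child.
              At R: go right to D.
                D is a leaf — visit D.
              Visit R.
            Visit U.
          At N: no right child.
          Visit N.
        At L: go right to Z.
          At Z: go left to E.
            E is a leaf — visit E.
          At Z: no right child.
          Visit Z.
        Visit L.
      Visit F.
    Visit P.
  At J: no right child.
  Visit J.
At C: no right child.
Visit C.
Full post-order sequence: D, R, U, N, E, Z, L, F, P, J, C.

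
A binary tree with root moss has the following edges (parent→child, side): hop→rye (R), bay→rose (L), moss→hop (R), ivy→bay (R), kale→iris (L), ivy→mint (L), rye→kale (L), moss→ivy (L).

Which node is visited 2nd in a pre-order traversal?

ivy

Pre-order visits the node, then its left subtree, then its right subtree.
Visit moss.
At moss: go left to ivy.
  Visit ivy.
  At ivy: go left to mint.
    mint is a leaf — visit mint.
  At ivy: go right to bay.
    Visit bay.
    At bay: go left to rose.
      rose is a leaf — visit rose.
    At bay: no right child.
At moss: go right to hop.
  Visit hop.
  At hop: no left child.
  At hop: go right to rye.
    Visit rye.
    At rye: go left to kale.
      Visit kale.
      At kale: go left to iris.
        iris is a leaf — visit iris.
      At kale: no right child.
    At rye: no right child.
Full pre-order sequence: moss, ivy, mint, bay, rose, hop, rye, kale, iris.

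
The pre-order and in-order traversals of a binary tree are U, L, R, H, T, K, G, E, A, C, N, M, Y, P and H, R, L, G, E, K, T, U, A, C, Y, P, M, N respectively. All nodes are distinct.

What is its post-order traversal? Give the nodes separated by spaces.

H R E G K T L P Y M N C A U

The first element of pre-order is the root; it splits in-order into left and right subtrees.
Root U: left subtree has 7 nodes {H, R, L, G, E, K, T}, right has 6 {A, C, Y, P, M, N}.
  Root L: left subtree has 2 nodes {H, R}, right has 4 {G, E, K, T}.
    Root R: left subtree has 1 node {H}, right has 0 { }.
    Root T: left subtree has 3 nodes {G, E, K}, right has 0 { }.
      Root K: left subtree has 2 nodes {G, E}, right has 0 { }.
        Root G: left subtree has 0 nodes { }, right has 1 {E}.
  Root A: left subtree has 0 nodes { }, right has 5 {C, Y, P, M, N}.
    Root C: left subtree has 0 nodes { }, right has 4 {Y, P, M, N}.
      Root N: left subtree has 3 nodes {Y, P, M}, right has 0 { }.
        Root M: left subtree has 2 nodes {Y, P}, right has 0 { }.
          Root Y: left subtree has 0 nodes { }, right has 1 {P}.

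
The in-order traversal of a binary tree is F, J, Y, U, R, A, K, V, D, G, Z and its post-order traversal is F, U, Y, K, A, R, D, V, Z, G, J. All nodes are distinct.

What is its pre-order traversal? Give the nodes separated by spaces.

J F G V R Y U A K D Z

The last element of post-order is the root; it splits in-order into left and right subtrees.
Root J: left subtree has 1 node {F}, right has 9 {Y, U, R, A, K, V, D, G, Z}.
  Root G: left subtree has 7 nodes {Y, U, R, A, K, V, D}, right has 1 {Z}.
    Root V: left subtree has 5 nodes {Y, U, R, A, K}, right has 1 {D}.
      Root R: left subtree has 2 nodes {Y, U}, right has 2 {A, K}.
        Root Y: left subtree has 0 nodes { }, right has 1 {U}.
        Root A: left subtree has 0 nodes { }, right has 1 {K}.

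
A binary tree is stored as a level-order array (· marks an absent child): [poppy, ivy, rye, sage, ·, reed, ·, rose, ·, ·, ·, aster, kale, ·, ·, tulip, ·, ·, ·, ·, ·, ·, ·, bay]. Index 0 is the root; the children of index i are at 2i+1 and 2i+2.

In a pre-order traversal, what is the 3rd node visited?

sage

Pre-order visits the node, then its left subtree, then its right subtree.
Visit poppy.
At poppy: go left to ivy.
  Visit ivy.
  At ivy: go left to sage.
    Visit sage.
    At sage: go left to rose.
      Visit rose.
      At rose: go left to tulip.
        tulip is a leaf — visit tulip.
      At rose: no right child.
    At sage: no right child.
  At ivy: no right child.
At poppy: go right to rye.
  Visit rye.
  At rye: go left to reed.
    Visit reed.
    At reed: go left to aster.
      Visit aster.
      At aster: go left to bay.
        bay is a leaf — visit bay.
      At aster: no right child.
    At reed: go right to kale.
      kale is a leaf — visit kale.
  At rye: no right child.
Full pre-order sequence: poppy, ivy, sage, rose, tulip, rye, reed, aster, bay, kale.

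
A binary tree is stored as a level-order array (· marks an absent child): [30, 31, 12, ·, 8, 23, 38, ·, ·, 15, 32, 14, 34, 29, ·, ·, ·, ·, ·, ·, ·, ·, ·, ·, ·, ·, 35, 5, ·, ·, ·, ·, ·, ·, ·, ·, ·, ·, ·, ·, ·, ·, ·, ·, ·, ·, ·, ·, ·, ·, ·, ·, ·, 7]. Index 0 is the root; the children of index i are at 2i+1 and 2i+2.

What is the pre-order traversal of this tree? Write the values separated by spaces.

Pre-order visits the node, then its left subtree, then its right subtree.
Visit 30.
At 30: go left to 31.
  Visit 31.
  At 31: no left child.
  At 31: go right to 8.
    Visit 8.
    At 8: go left to 15.
      15 is a leaf — visit 15.
    At 8: go right to 32.
      32 is a leaf — visit 32.
At 30: go right to 12.
  Visit 12.
  At 12: go left to 23.
    Visit 23.
    At 23: go left to 14.
      14 is a leaf — visit 14.
    At 23: go right to 34.
      Visit 34.
      At 34: no left child.
      At 34: go right to 35.
        Visit 35.
        At 35: go left to 7.
          7 is a leaf — visit 7.
        At 35: no right child.
  At 12: go right to 38.
    Visit 38.
    At 38: go left to 29.
      Visit 29.
      At 29: go left to 5.
        5 is a leaf — visit 5.
      At 29: no right child.
    At 38: no right child.

30 31 8 15 32 12 23 14 34 35 7 38 29 5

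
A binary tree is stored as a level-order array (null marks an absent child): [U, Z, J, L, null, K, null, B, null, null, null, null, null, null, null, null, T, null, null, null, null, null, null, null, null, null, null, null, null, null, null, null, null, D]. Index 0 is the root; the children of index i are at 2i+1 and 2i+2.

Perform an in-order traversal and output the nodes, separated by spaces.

In-order visits the left subtree, then the node, then the right subtree.
At U: go left to Z.
  At Z: go left to L.
    At L: go left to B.
      At B: no left child.
      Visit B.
      At B: go right to T.
        At T: go left to D.
          D is a leaf — visit D.
        Visit T.
        At T: no right child.
    Visit L.
    At L: no right child.
  Visit Z.
  At Z: no right child.
Visit U.
At U: go right to J.
  At J: go left to K.
    K is a leaf — visit K.
  Visit J.
  At J: no right child.

B D T L Z U K J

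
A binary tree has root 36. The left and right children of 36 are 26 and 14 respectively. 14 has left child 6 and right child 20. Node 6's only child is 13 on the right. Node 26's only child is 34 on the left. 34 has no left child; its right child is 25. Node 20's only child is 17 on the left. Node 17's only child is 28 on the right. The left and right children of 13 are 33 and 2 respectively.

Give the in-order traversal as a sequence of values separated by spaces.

34 25 26 36 6 33 13 2 14 17 28 20

In-order visits the left subtree, then the node, then the right subtree.
At 36: go left to 26.
  At 26: go left to 34.
    At 34: no left child.
    Visit 34.
    At 34: go right to 25.
      25 is a leaf — visit 25.
  Visit 26.
  At 26: no right child.
Visit 36.
At 36: go right to 14.
  At 14: go left to 6.
    At 6: no left child.
    Visit 6.
    At 6: go right to 13.
      At 13: go left to 33.
        33 is a leaf — visit 33.
      Visit 13.
      At 13: go right to 2.
        2 is a leaf — visit 2.
  Visit 14.
  At 14: go right to 20.
    At 20: go left to 17.
      At 17: no left child.
      Visit 17.
      At 17: go right to 28.
        28 is a leaf — visit 28.
    Visit 20.
    At 20: no right child.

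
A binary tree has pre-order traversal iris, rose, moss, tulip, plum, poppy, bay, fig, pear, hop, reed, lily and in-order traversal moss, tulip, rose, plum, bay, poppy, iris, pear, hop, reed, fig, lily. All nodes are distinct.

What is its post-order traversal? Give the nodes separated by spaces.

tulip moss bay poppy plum rose reed hop pear lily fig iris

The first element of pre-order is the root; it splits in-order into left and right subtrees.
Root iris: left subtree has 6 nodes {moss, tulip, rose, plum, bay, poppy}, right has 5 {pear, hop, reed, fig, lily}.
  Root rose: left subtree has 2 nodes {moss, tulip}, right has 3 {plum, bay, poppy}.
    Root moss: left subtree has 0 nodes { }, right has 1 {tulip}.
    Root plum: left subtree has 0 nodes { }, right has 2 {bay, poppy}.
      Root poppy: left subtree has 1 node {bay}, right has 0 { }.
  Root fig: left subtree has 3 nodes {pear, hop, reed}, right has 1 {lily}.
    Root pear: left subtree has 0 nodes { }, right has 2 {hop, reed}.
      Root hop: left subtree has 0 nodes { }, right has 1 {reed}.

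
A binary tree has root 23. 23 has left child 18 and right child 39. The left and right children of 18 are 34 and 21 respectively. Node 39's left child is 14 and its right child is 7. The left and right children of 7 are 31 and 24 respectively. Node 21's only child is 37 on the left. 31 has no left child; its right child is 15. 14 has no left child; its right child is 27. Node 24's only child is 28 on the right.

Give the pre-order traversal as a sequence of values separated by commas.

Pre-order visits the node, then its left subtree, then its right subtree.
Visit 23.
At 23: go left to 18.
  Visit 18.
  At 18: go left to 34.
    34 is a leaf — visit 34.
  At 18: go right to 21.
    Visit 21.
    At 21: go left to 37.
      37 is a leaf — visit 37.
    At 21: no right child.
At 23: go right to 39.
  Visit 39.
  At 39: go left to 14.
    Visit 14.
    At 14: no left child.
    At 14: go right to 27.
      27 is a leaf — visit 27.
  At 39: go right to 7.
    Visit 7.
    At 7: go left to 31.
      Visit 31.
      At 31: no left child.
      At 31: go right to 15.
        15 is a leaf — visit 15.
    At 7: go right to 24.
      Visit 24.
      At 24: no left child.
      At 24: go right to 28.
        28 is a leaf — visit 28.

23, 18, 34, 21, 37, 39, 14, 27, 7, 31, 15, 24, 28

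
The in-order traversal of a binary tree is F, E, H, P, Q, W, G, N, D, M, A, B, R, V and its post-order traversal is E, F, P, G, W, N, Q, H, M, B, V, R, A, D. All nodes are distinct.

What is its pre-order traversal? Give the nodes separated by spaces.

The last element of post-order is the root; it splits in-order into left and right subtrees.
Root D: left subtree has 8 nodes {F, E, H, P, Q, W, G, N}, right has 5 {M, A, B, R, V}.
  Root H: left subtree has 2 nodes {F, E}, right has 5 {P, Q, W, G, N}.
    Root F: left subtree has 0 nodes { }, right has 1 {E}.
    Root Q: left subtree has 1 node {P}, right has 3 {W, G, N}.
      Root N: left subtree has 2 nodes {W, G}, right has 0 { }.
        Root W: left subtree has 0 nodes { }, right has 1 {G}.
  Root A: left subtree has 1 node {M}, right has 3 {B, R, V}.
    Root R: left subtree has 1 node {B}, right has 1 {V}.

D H F E Q P N W G A M R B V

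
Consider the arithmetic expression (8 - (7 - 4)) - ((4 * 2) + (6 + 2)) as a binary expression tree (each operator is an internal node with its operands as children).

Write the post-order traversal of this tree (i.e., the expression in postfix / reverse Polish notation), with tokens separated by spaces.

Post-order on an expression tree gives postfix notation: for each operator, emit left operand, right operand, then the operator.

8 7 4 - - 4 2 * 6 2 + + -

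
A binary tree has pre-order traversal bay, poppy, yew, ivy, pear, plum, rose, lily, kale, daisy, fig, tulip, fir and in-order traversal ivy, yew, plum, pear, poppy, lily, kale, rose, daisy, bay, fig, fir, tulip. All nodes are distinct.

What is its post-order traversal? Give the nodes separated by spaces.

ivy plum pear yew kale lily daisy rose poppy fir tulip fig bay

The first element of pre-order is the root; it splits in-order into left and right subtrees.
Root bay: left subtree has 9 nodes {ivy, yew, plum, pear, poppy, lily, kale, rose, daisy}, right has 3 {fig, fir, tulip}.
  Root poppy: left subtree has 4 nodes {ivy, yew, plum, pear}, right has 4 {lily, kale, rose, daisy}.
    Root yew: left subtree has 1 node {ivy}, right has 2 {plum, pear}.
      Root pear: left subtree has 1 node {plum}, right has 0 { }.
    Root rose: left subtree has 2 nodes {lily, kale}, right has 1 {daisy}.
      Root lily: left subtree has 0 nodes { }, right has 1 {kale}.
  Root fig: left subtree has 0 nodes { }, right has 2 {fir, tulip}.
    Root tulip: left subtree has 1 node {fir}, right has 0 { }.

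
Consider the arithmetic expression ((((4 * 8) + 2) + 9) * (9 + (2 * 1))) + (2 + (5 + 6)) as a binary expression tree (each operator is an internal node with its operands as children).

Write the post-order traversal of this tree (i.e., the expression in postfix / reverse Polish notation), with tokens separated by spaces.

4 8 * 2 + 9 + 9 2 1 * + * 2 5 6 + + +

Post-order on an expression tree gives postfix notation: for each operator, emit left operand, right operand, then the operator.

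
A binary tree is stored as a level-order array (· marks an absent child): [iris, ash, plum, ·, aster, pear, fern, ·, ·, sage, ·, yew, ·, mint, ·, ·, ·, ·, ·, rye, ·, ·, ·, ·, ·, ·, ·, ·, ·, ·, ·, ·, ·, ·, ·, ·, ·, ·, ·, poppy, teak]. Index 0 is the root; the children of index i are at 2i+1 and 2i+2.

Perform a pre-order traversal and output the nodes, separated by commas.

Pre-order visits the node, then its left subtree, then its right subtree.
Visit iris.
At iris: go left to ash.
  Visit ash.
  At ash: no left child.
  At ash: go right to aster.
    Visit aster.
    At aster: go left to sage.
      Visit sage.
      At sage: go left to rye.
        Visit rye.
        At rye: go left to poppy.
          poppy is a leaf — visit poppy.
        At rye: go right to teak.
          teak is a leaf — visit teak.
      At sage: no right child.
    At aster: no right child.
At iris: go right to plum.
  Visit plum.
  At plum: go left to pear.
    Visit pear.
    At pear: go left to yew.
      yew is a leaf — visit yew.
    At pear: no right child.
  At plum: go right to fern.
    Visit fern.
    At fern: go left to mint.
      mint is a leaf — visit mint.
    At fern: no right child.

iris, ash, aster, sage, rye, poppy, teak, plum, pear, yew, fern, mint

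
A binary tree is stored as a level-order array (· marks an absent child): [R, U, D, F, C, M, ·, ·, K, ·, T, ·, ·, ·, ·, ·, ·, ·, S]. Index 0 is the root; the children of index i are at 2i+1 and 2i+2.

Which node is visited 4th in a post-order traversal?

T

Post-order visits the left subtree, then the right subtree, then the node.
At R: go left to U.
  At U: go left to F.
    At F: no left child.
    At F: go right to K.
      At K: no left child.
      At K: go right to S.
        S is a leaf — visit S.
      Visit K.
    Visit F.
  At U: go right to C.
    At C: no left child.
    At C: go right to T.
      T is a leaf — visit T.
    Visit C.
  Visit U.
At R: go right to D.
  At D: go left to M.
    M is a leaf — visit M.
  At D: no right child.
  Visit D.
Visit R.
Full post-order sequence: S, K, F, T, C, U, M, D, R.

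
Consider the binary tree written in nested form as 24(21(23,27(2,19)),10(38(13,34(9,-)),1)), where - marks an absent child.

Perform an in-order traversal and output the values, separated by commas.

In-order visits the left subtree, then the node, then the right subtree.
At 24: go left to 21.
  At 21: go left to 23.
    23 is a leaf — visit 23.
  Visit 21.
  At 21: go right to 27.
    At 27: go left to 2.
      2 is a leaf — visit 2.
    Visit 27.
    At 27: go right to 19.
      19 is a leaf — visit 19.
Visit 24.
At 24: go right to 10.
  At 10: go left to 38.
    At 38: go left to 13.
      13 is a leaf — visit 13.
    Visit 38.
    At 38: go right to 34.
      At 34: go left to 9.
        9 is a leaf — visit 9.
      Visit 34.
      At 34: no right child.
  Visit 10.
  At 10: go right to 1.
    1 is a leaf — visit 1.

23, 21, 2, 27, 19, 24, 13, 38, 9, 34, 10, 1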